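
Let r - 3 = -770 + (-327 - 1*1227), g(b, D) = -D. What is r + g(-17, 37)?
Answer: -2358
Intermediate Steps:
r = -2321 (r = 3 + (-770 + (-327 - 1*1227)) = 3 + (-770 + (-327 - 1227)) = 3 + (-770 - 1554) = 3 - 2324 = -2321)
r + g(-17, 37) = -2321 - 1*37 = -2321 - 37 = -2358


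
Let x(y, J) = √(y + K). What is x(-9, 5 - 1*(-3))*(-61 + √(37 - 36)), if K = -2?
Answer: -60*I*√11 ≈ -199.0*I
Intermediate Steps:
x(y, J) = √(-2 + y) (x(y, J) = √(y - 2) = √(-2 + y))
x(-9, 5 - 1*(-3))*(-61 + √(37 - 36)) = √(-2 - 9)*(-61 + √(37 - 36)) = √(-11)*(-61 + √1) = (I*√11)*(-61 + 1) = (I*√11)*(-60) = -60*I*√11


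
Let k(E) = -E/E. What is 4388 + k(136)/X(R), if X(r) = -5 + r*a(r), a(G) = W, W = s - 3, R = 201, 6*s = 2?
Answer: 2373909/541 ≈ 4388.0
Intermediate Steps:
s = 1/3 (s = (1/6)*2 = 1/3 ≈ 0.33333)
W = -8/3 (W = 1/3 - 3 = -8/3 ≈ -2.6667)
k(E) = -1 (k(E) = -1*1 = -1)
a(G) = -8/3
X(r) = -5 - 8*r/3 (X(r) = -5 + r*(-8/3) = -5 - 8*r/3)
4388 + k(136)/X(R) = 4388 - 1/(-5 - 8/3*201) = 4388 - 1/(-5 - 536) = 4388 - 1/(-541) = 4388 - 1*(-1/541) = 4388 + 1/541 = 2373909/541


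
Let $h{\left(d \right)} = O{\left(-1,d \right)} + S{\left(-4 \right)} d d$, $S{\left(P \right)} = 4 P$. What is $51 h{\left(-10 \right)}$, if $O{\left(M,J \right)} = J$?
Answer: $-82110$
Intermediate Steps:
$h{\left(d \right)} = d - 16 d^{2}$ ($h{\left(d \right)} = d + 4 \left(-4\right) d d = d - 16 d^{2}$)
$51 h{\left(-10 \right)} = 51 \left(- 10 \left(1 - -160\right)\right) = 51 \left(- 10 \left(1 + 160\right)\right) = 51 \left(\left(-10\right) 161\right) = 51 \left(-1610\right) = -82110$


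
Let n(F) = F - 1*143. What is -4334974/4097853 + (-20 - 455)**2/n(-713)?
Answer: -928288820869/3507762168 ≈ -264.64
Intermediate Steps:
n(F) = -143 + F (n(F) = F - 143 = -143 + F)
-4334974/4097853 + (-20 - 455)**2/n(-713) = -4334974/4097853 + (-20 - 455)**2/(-143 - 713) = -4334974*1/4097853 + (-475)**2/(-856) = -4334974/4097853 + 225625*(-1/856) = -4334974/4097853 - 225625/856 = -928288820869/3507762168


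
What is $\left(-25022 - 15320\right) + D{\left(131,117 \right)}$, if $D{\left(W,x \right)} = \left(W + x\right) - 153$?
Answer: $-40247$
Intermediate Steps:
$D{\left(W,x \right)} = -153 + W + x$
$\left(-25022 - 15320\right) + D{\left(131,117 \right)} = \left(-25022 - 15320\right) + \left(-153 + 131 + 117\right) = -40342 + 95 = -40247$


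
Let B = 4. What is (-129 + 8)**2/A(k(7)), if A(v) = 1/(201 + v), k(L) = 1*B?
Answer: 3001405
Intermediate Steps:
k(L) = 4 (k(L) = 1*4 = 4)
(-129 + 8)**2/A(k(7)) = (-129 + 8)**2/(1/(201 + 4)) = (-121)**2/(1/205) = 14641/(1/205) = 14641*205 = 3001405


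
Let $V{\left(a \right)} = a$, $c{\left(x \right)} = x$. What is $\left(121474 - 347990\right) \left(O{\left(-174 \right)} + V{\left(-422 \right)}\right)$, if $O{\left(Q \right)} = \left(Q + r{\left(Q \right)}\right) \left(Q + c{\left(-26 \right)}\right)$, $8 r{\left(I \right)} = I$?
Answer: $-8772511648$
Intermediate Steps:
$r{\left(I \right)} = \frac{I}{8}$
$O{\left(Q \right)} = \frac{9 Q \left(-26 + Q\right)}{8}$ ($O{\left(Q \right)} = \left(Q + \frac{Q}{8}\right) \left(Q - 26\right) = \frac{9 Q}{8} \left(-26 + Q\right) = \frac{9 Q \left(-26 + Q\right)}{8}$)
$\left(121474 - 347990\right) \left(O{\left(-174 \right)} + V{\left(-422 \right)}\right) = \left(121474 - 347990\right) \left(\frac{9}{8} \left(-174\right) \left(-26 - 174\right) - 422\right) = - 226516 \left(\frac{9}{8} \left(-174\right) \left(-200\right) - 422\right) = - 226516 \left(39150 - 422\right) = \left(-226516\right) 38728 = -8772511648$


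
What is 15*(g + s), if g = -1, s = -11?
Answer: -180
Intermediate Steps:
15*(g + s) = 15*(-1 - 11) = 15*(-12) = -180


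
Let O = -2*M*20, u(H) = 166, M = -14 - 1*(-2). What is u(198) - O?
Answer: -314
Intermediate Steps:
M = -12 (M = -14 + 2 = -12)
O = 480 (O = -2*(-12)*20 = 24*20 = 480)
u(198) - O = 166 - 1*480 = 166 - 480 = -314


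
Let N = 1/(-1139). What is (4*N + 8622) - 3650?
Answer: 5663104/1139 ≈ 4972.0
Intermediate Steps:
N = -1/1139 ≈ -0.00087796
(4*N + 8622) - 3650 = (4*(-1/1139) + 8622) - 3650 = (-4/1139 + 8622) - 3650 = 9820454/1139 - 3650 = 5663104/1139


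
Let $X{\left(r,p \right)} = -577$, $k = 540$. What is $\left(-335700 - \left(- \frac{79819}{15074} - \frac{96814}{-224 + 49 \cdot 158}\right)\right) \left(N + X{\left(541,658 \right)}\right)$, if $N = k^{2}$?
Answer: $- \frac{5535488852230438603}{56663166} \approx -9.7691 \cdot 10^{10}$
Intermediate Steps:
$N = 291600$ ($N = 540^{2} = 291600$)
$\left(-335700 - \left(- \frac{79819}{15074} - \frac{96814}{-224 + 49 \cdot 158}\right)\right) \left(N + X{\left(541,658 \right)}\right) = \left(-335700 - \left(- \frac{79819}{15074} - \frac{96814}{-224 + 49 \cdot 158}\right)\right) \left(291600 - 577\right) = \left(-335700 - \left(- \frac{79819}{15074} - \frac{96814}{-224 + 7742}\right)\right) 291023 = \left(-335700 + \left(\frac{96814}{7518} + \frac{79819}{15074}\right)\right) 291023 = \left(-335700 + \left(96814 \cdot \frac{1}{7518} + \frac{79819}{15074}\right)\right) 291023 = \left(-335700 + \left(\frac{48407}{3759} + \frac{79819}{15074}\right)\right) 291023 = \left(-335700 + \frac{1029726739}{56663166}\right) 291023 = \left(- \frac{19020795099461}{56663166}\right) 291023 = - \frac{5535488852230438603}{56663166}$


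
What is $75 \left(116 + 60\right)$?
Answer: $13200$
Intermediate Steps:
$75 \left(116 + 60\right) = 75 \cdot 176 = 13200$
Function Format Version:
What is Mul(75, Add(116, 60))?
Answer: 13200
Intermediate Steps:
Mul(75, Add(116, 60)) = Mul(75, 176) = 13200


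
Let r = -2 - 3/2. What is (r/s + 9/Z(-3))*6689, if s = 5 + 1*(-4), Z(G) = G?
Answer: -86957/2 ≈ -43479.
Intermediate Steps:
s = 1 (s = 5 - 4 = 1)
r = -7/2 (r = -2 - 3*½ = -2 - 3/2 = -7/2 ≈ -3.5000)
(r/s + 9/Z(-3))*6689 = (-7/2/1 + 9/(-3))*6689 = (-7/2*1 + 9*(-⅓))*6689 = (-7/2 - 3)*6689 = -13/2*6689 = -86957/2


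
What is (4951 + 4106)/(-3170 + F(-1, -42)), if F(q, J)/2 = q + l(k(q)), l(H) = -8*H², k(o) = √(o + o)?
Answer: -9057/3140 ≈ -2.8844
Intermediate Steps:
k(o) = √2*√o (k(o) = √(2*o) = √2*√o)
F(q, J) = -30*q (F(q, J) = 2*(q - 8*2*q) = 2*(q - 16*q) = 2*(-15*q) = -30*q)
(4951 + 4106)/(-3170 + F(-1, -42)) = (4951 + 4106)/(-3170 - 30*(-1)) = 9057/(-3170 + 30) = 9057/(-3140) = 9057*(-1/3140) = -9057/3140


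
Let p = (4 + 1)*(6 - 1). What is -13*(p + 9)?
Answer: -442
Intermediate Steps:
p = 25 (p = 5*5 = 25)
-13*(p + 9) = -13*(25 + 9) = -13*34 = -442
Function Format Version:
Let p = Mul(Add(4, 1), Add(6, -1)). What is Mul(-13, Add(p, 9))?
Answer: -442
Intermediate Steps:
p = 25 (p = Mul(5, 5) = 25)
Mul(-13, Add(p, 9)) = Mul(-13, Add(25, 9)) = Mul(-13, 34) = -442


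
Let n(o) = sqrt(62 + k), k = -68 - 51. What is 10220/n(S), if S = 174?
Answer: -10220*I*sqrt(57)/57 ≈ -1353.7*I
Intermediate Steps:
k = -119
n(o) = I*sqrt(57) (n(o) = sqrt(62 - 119) = sqrt(-57) = I*sqrt(57))
10220/n(S) = 10220/((I*sqrt(57))) = 10220*(-I*sqrt(57)/57) = -10220*I*sqrt(57)/57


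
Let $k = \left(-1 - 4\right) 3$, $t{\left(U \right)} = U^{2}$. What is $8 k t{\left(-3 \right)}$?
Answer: $-1080$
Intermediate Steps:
$k = -15$ ($k = \left(-5\right) 3 = -15$)
$8 k t{\left(-3 \right)} = 8 \left(-15\right) \left(-3\right)^{2} = \left(-120\right) 9 = -1080$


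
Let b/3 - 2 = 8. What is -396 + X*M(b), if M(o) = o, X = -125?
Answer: -4146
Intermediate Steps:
b = 30 (b = 6 + 3*8 = 6 + 24 = 30)
-396 + X*M(b) = -396 - 125*30 = -396 - 3750 = -4146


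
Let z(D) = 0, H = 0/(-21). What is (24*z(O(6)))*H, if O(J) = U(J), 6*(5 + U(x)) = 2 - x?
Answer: 0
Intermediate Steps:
U(x) = -14/3 - x/6 (U(x) = -5 + (2 - x)/6 = -5 + (⅓ - x/6) = -14/3 - x/6)
O(J) = -14/3 - J/6
H = 0 (H = 0*(-1/21) = 0)
(24*z(O(6)))*H = (24*0)*0 = 0*0 = 0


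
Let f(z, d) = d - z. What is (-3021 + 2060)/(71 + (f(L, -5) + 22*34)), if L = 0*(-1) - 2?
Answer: -961/816 ≈ -1.1777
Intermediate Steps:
L = -2 (L = 0 - 2 = -2)
(-3021 + 2060)/(71 + (f(L, -5) + 22*34)) = (-3021 + 2060)/(71 + ((-5 - 1*(-2)) + 22*34)) = -961/(71 + ((-5 + 2) + 748)) = -961/(71 + (-3 + 748)) = -961/(71 + 745) = -961/816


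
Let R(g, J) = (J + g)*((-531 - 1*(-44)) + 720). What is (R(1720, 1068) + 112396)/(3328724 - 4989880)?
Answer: -190500/415289 ≈ -0.45872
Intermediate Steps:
R(g, J) = 233*J + 233*g (R(g, J) = (J + g)*((-531 + 44) + 720) = (J + g)*(-487 + 720) = (J + g)*233 = 233*J + 233*g)
(R(1720, 1068) + 112396)/(3328724 - 4989880) = ((233*1068 + 233*1720) + 112396)/(3328724 - 4989880) = ((248844 + 400760) + 112396)/(-1661156) = (649604 + 112396)*(-1/1661156) = 762000*(-1/1661156) = -190500/415289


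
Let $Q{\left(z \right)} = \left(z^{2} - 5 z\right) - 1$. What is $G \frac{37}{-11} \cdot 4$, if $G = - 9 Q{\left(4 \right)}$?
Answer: $- \frac{6660}{11} \approx -605.45$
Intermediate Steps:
$Q{\left(z \right)} = -1 + z^{2} - 5 z$
$G = 45$ ($G = - 9 \left(-1 + 4^{2} - 20\right) = - 9 \left(-1 + 16 - 20\right) = \left(-9\right) \left(-5\right) = 45$)
$G \frac{37}{-11} \cdot 4 = 45 \frac{37}{-11} \cdot 4 = 45 \cdot 37 \left(- \frac{1}{11}\right) 4 = 45 \left(- \frac{37}{11}\right) 4 = \left(- \frac{1665}{11}\right) 4 = - \frac{6660}{11}$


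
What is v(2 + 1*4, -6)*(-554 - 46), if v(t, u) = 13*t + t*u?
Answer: -25200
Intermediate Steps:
v(2 + 1*4, -6)*(-554 - 46) = ((2 + 1*4)*(13 - 6))*(-554 - 46) = ((2 + 4)*7)*(-600) = (6*7)*(-600) = 42*(-600) = -25200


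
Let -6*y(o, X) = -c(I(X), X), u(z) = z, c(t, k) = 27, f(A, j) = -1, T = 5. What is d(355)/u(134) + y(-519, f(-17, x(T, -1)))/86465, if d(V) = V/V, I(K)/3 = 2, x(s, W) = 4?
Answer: 43534/5793155 ≈ 0.0075147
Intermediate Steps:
I(K) = 6 (I(K) = 3*2 = 6)
y(o, X) = 9/2 (y(o, X) = -(-1)*27/6 = -⅙*(-27) = 9/2)
d(V) = 1
d(355)/u(134) + y(-519, f(-17, x(T, -1)))/86465 = 1/134 + (9/2)/86465 = 1*(1/134) + (9/2)*(1/86465) = 1/134 + 9/172930 = 43534/5793155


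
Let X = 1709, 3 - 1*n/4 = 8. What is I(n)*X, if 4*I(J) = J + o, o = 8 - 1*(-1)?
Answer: -18799/4 ≈ -4699.8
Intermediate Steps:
n = -20 (n = 12 - 4*8 = 12 - 32 = -20)
o = 9 (o = 8 + 1 = 9)
I(J) = 9/4 + J/4 (I(J) = (J + 9)/4 = (9 + J)/4 = 9/4 + J/4)
I(n)*X = (9/4 + (¼)*(-20))*1709 = (9/4 - 5)*1709 = -11/4*1709 = -18799/4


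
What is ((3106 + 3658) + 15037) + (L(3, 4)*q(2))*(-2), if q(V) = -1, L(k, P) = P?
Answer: 21809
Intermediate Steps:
((3106 + 3658) + 15037) + (L(3, 4)*q(2))*(-2) = ((3106 + 3658) + 15037) + (4*(-1))*(-2) = (6764 + 15037) - 4*(-2) = 21801 + 8 = 21809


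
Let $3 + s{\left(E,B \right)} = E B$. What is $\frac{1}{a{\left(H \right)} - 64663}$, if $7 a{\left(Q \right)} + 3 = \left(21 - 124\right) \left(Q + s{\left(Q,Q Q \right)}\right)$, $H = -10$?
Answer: $- \frac{7}{348305} \approx -2.0097 \cdot 10^{-5}$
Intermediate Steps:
$s{\left(E,B \right)} = -3 + B E$ ($s{\left(E,B \right)} = -3 + E B = -3 + B E$)
$a{\left(Q \right)} = \frac{306}{7} - \frac{103 Q}{7} - \frac{103 Q^{3}}{7}$ ($a{\left(Q \right)} = - \frac{3}{7} + \frac{\left(21 - 124\right) \left(Q + \left(-3 + Q Q Q\right)\right)}{7} = - \frac{3}{7} + \frac{\left(-103\right) \left(Q + \left(-3 + Q^{2} Q\right)\right)}{7} = - \frac{3}{7} + \frac{\left(-103\right) \left(Q + \left(-3 + Q^{3}\right)\right)}{7} = - \frac{3}{7} + \frac{\left(-103\right) \left(-3 + Q + Q^{3}\right)}{7} = - \frac{3}{7} + \frac{309 - 103 Q - 103 Q^{3}}{7} = - \frac{3}{7} - \left(- \frac{309}{7} + \frac{103 Q}{7} + \frac{103 Q^{3}}{7}\right) = \frac{306}{7} - \frac{103 Q}{7} - \frac{103 Q^{3}}{7}$)
$\frac{1}{a{\left(H \right)} - 64663} = \frac{1}{\left(\frac{306}{7} - - \frac{1030}{7} - \frac{103 \left(-10\right)^{3}}{7}\right) - 64663} = \frac{1}{\left(\frac{306}{7} + \frac{1030}{7} - - \frac{103000}{7}\right) - 64663} = \frac{1}{\left(\frac{306}{7} + \frac{1030}{7} + \frac{103000}{7}\right) - 64663} = \frac{1}{\frac{104336}{7} - 64663} = \frac{1}{- \frac{348305}{7}} = - \frac{7}{348305}$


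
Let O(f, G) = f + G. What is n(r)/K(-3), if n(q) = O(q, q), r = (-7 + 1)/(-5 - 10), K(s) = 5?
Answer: 4/25 ≈ 0.16000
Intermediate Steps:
r = ⅖ (r = -6/(-15) = -6*(-1/15) = ⅖ ≈ 0.40000)
O(f, G) = G + f
n(q) = 2*q (n(q) = q + q = 2*q)
n(r)/K(-3) = (2*(⅖))/5 = (⅘)*(⅕) = 4/25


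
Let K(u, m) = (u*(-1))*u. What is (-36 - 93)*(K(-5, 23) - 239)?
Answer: 34056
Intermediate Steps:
K(u, m) = -u**2 (K(u, m) = (-u)*u = -u**2)
(-36 - 93)*(K(-5, 23) - 239) = (-36 - 93)*(-1*(-5)**2 - 239) = -129*(-1*25 - 239) = -129*(-25 - 239) = -129*(-264) = 34056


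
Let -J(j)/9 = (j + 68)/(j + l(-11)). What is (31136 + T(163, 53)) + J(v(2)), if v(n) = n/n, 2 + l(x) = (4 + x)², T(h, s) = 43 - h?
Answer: 496049/16 ≈ 31003.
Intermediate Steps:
l(x) = -2 + (4 + x)²
v(n) = 1
J(j) = -9*(68 + j)/(47 + j) (J(j) = -9*(j + 68)/(j + (-2 + (4 - 11)²)) = -9*(68 + j)/(j + (-2 + (-7)²)) = -9*(68 + j)/(j + (-2 + 49)) = -9*(68 + j)/(j + 47) = -9*(68 + j)/(47 + j))
(31136 + T(163, 53)) + J(v(2)) = (31136 + (43 - 1*163)) + 9*(-68 - 1*1)/(47 + 1) = (31136 + (43 - 163)) + 9*(-68 - 1)/48 = (31136 - 120) + 9*(1/48)*(-69) = 31016 - 207/16 = 496049/16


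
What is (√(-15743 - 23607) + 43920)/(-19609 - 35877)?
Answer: -21960/27743 - 5*I*√1574/55486 ≈ -0.79155 - 0.0035751*I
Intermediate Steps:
(√(-15743 - 23607) + 43920)/(-19609 - 35877) = (√(-39350) + 43920)/(-55486) = (5*I*√1574 + 43920)*(-1/55486) = (43920 + 5*I*√1574)*(-1/55486) = -21960/27743 - 5*I*√1574/55486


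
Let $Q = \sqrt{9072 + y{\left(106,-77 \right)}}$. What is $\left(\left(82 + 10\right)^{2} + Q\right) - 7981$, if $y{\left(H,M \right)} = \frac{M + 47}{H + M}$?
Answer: $483 + \frac{\sqrt{7628682}}{29} \approx 578.24$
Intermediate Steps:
$y{\left(H,M \right)} = \frac{47 + M}{H + M}$
$Q = \frac{\sqrt{7628682}}{29}$ ($Q = \sqrt{9072 + \frac{47 - 77}{106 - 77}} = \sqrt{9072 + \frac{1}{29} \left(-30\right)} = \sqrt{9072 - \frac{30}{29}} = \sqrt{\frac{263058}{29}} = \frac{\sqrt{7628682}}{29} \approx 95.242$)
$\left(\left(82 + 10\right)^{2} + Q\right) - 7981 = \left(\left(82 + 10\right)^{2} + \frac{\sqrt{7628682}}{29}\right) - 7981 = \left(92^{2} + \frac{\sqrt{7628682}}{29}\right) - 7981 = \left(8464 + \frac{\sqrt{7628682}}{29}\right) - 7981 = 483 + \frac{\sqrt{7628682}}{29}$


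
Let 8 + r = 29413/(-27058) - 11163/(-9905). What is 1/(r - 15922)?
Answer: -268009490/4269380463011 ≈ -6.2775e-5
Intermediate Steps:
r = -2133363231/268009490 (r = -8 + (29413/(-27058) - 11163/(-9905)) = -8 + (29413*(-1/27058) - 11163*(-1/9905)) = -8 + (-29413/27058 + 11163/9905) = -8 + 10712689/268009490 = -2133363231/268009490 ≈ -7.9600)
1/(r - 15922) = 1/(-2133363231/268009490 - 15922) = 1/(-4269380463011/268009490) = -268009490/4269380463011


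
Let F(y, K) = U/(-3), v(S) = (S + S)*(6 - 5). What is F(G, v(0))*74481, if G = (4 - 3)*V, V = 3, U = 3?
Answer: -74481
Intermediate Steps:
v(S) = 2*S (v(S) = (2*S)*1 = 2*S)
G = 3 (G = (4 - 3)*3 = 1*3 = 3)
F(y, K) = -1 (F(y, K) = 3/(-3) = 3*(-⅓) = -1)
F(G, v(0))*74481 = -1*74481 = -74481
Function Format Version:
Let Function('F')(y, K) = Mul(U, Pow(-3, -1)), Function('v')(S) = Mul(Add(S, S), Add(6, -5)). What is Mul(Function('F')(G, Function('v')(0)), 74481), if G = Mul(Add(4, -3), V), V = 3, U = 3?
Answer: -74481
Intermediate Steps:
Function('v')(S) = Mul(2, S) (Function('v')(S) = Mul(Mul(2, S), 1) = Mul(2, S))
G = 3 (G = Mul(Add(4, -3), 3) = Mul(1, 3) = 3)
Function('F')(y, K) = -1 (Function('F')(y, K) = Mul(3, Pow(-3, -1)) = Mul(3, Rational(-1, 3)) = -1)
Mul(Function('F')(G, Function('v')(0)), 74481) = Mul(-1, 74481) = -74481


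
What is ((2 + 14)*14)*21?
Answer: 4704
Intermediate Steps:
((2 + 14)*14)*21 = (16*14)*21 = 224*21 = 4704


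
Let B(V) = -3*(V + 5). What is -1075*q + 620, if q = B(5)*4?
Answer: 129620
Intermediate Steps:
B(V) = -15 - 3*V (B(V) = -3*(5 + V) = -15 - 3*V)
q = -120 (q = (-15 - 3*5)*4 = (-15 - 15)*4 = -30*4 = -120)
-1075*q + 620 = -1075*(-120) + 620 = 129000 + 620 = 129620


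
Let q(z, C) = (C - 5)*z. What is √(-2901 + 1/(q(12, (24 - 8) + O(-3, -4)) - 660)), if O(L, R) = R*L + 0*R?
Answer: I*√6683910/48 ≈ 53.861*I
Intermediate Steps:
O(L, R) = L*R (O(L, R) = L*R + 0 = L*R)
q(z, C) = z*(-5 + C) (q(z, C) = (-5 + C)*z = z*(-5 + C))
√(-2901 + 1/(q(12, (24 - 8) + O(-3, -4)) - 660)) = √(-2901 + 1/(12*(-5 + ((24 - 8) - 3*(-4))) - 660)) = √(-2901 + 1/(12*(-5 + (16 + 12)) - 660)) = √(-2901 + 1/(12*(-5 + 28) - 660)) = √(-2901 + 1/(12*23 - 660)) = √(-2901 + 1/(276 - 660)) = √(-2901 + 1/(-384)) = √(-2901 - 1/384) = √(-1113985/384) = I*√6683910/48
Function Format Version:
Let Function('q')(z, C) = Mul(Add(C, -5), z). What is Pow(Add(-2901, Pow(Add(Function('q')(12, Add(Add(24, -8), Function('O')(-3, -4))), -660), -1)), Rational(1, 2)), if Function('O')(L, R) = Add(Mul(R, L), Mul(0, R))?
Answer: Mul(Rational(1, 48), I, Pow(6683910, Rational(1, 2))) ≈ Mul(53.861, I)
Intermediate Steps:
Function('O')(L, R) = Mul(L, R) (Function('O')(L, R) = Add(Mul(L, R), 0) = Mul(L, R))
Function('q')(z, C) = Mul(z, Add(-5, C)) (Function('q')(z, C) = Mul(Add(-5, C), z) = Mul(z, Add(-5, C)))
Pow(Add(-2901, Pow(Add(Function('q')(12, Add(Add(24, -8), Function('O')(-3, -4))), -660), -1)), Rational(1, 2)) = Pow(Add(-2901, Pow(Add(Mul(12, Add(-5, Add(Add(24, -8), Mul(-3, -4)))), -660), -1)), Rational(1, 2)) = Pow(Add(-2901, Pow(Add(Mul(12, Add(-5, Add(16, 12))), -660), -1)), Rational(1, 2)) = Pow(Add(-2901, Pow(Add(Mul(12, Add(-5, 28)), -660), -1)), Rational(1, 2)) = Pow(Add(-2901, Pow(Add(Mul(12, 23), -660), -1)), Rational(1, 2)) = Pow(Add(-2901, Pow(Add(276, -660), -1)), Rational(1, 2)) = Pow(Add(-2901, Pow(-384, -1)), Rational(1, 2)) = Pow(Add(-2901, Rational(-1, 384)), Rational(1, 2)) = Pow(Rational(-1113985, 384), Rational(1, 2)) = Mul(Rational(1, 48), I, Pow(6683910, Rational(1, 2)))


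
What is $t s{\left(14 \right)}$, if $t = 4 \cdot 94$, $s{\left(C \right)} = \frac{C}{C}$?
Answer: $376$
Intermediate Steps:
$s{\left(C \right)} = 1$
$t = 376$
$t s{\left(14 \right)} = 376 \cdot 1 = 376$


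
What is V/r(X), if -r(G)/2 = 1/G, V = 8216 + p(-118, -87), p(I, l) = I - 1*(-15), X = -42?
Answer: 170373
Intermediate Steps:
p(I, l) = 15 + I (p(I, l) = I + 15 = 15 + I)
V = 8113 (V = 8216 + (15 - 118) = 8216 - 103 = 8113)
r(G) = -2/G
V/r(X) = 8113/((-2/(-42))) = 8113/((-2*(-1/42))) = 8113/(1/21) = 8113*21 = 170373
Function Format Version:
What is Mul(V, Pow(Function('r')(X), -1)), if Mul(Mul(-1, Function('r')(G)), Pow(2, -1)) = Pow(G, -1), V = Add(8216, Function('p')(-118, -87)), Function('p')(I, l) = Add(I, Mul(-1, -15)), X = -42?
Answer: 170373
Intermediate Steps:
Function('p')(I, l) = Add(15, I) (Function('p')(I, l) = Add(I, 15) = Add(15, I))
V = 8113 (V = Add(8216, Add(15, -118)) = Add(8216, -103) = 8113)
Function('r')(G) = Mul(-2, Pow(G, -1))
Mul(V, Pow(Function('r')(X), -1)) = Mul(8113, Pow(Mul(-2, Pow(-42, -1)), -1)) = Mul(8113, Pow(Mul(-2, Rational(-1, 42)), -1)) = Mul(8113, Pow(Rational(1, 21), -1)) = Mul(8113, 21) = 170373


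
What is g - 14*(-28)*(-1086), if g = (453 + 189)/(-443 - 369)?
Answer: -172839393/406 ≈ -4.2571e+5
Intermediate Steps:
g = -321/406 (g = 642/(-812) = 642*(-1/812) = -321/406 ≈ -0.79064)
g - 14*(-28)*(-1086) = -321/406 - 14*(-28)*(-1086) = -321/406 + 392*(-1086) = -321/406 - 425712 = -172839393/406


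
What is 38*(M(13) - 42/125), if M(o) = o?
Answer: 60154/125 ≈ 481.23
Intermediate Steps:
38*(M(13) - 42/125) = 38*(13 - 42/125) = 38*(1583/125) = 60154/125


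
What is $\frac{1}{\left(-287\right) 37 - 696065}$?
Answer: $- \frac{1}{706684} \approx -1.4151 \cdot 10^{-6}$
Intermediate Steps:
$\frac{1}{\left(-287\right) 37 - 696065} = \frac{1}{-10619 - 696065} = \frac{1}{-706684} = - \frac{1}{706684}$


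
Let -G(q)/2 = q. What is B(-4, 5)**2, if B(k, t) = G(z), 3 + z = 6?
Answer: 36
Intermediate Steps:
z = 3 (z = -3 + 6 = 3)
G(q) = -2*q
B(k, t) = -6 (B(k, t) = -2*3 = -6)
B(-4, 5)**2 = (-6)**2 = 36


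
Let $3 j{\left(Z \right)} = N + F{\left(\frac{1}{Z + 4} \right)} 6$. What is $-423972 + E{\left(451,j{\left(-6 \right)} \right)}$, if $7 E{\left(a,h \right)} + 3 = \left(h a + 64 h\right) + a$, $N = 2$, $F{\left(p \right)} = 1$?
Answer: $- \frac{8897948}{21} \approx -4.2371 \cdot 10^{5}$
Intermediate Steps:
$j{\left(Z \right)} = \frac{8}{3}$ ($j{\left(Z \right)} = \frac{2 + 1 \cdot 6}{3} = \frac{2 + 6}{3} = \frac{1}{3} \cdot 8 = \frac{8}{3}$)
$E{\left(a,h \right)} = - \frac{3}{7} + \frac{a}{7} + \frac{64 h}{7} + \frac{a h}{7}$ ($E{\left(a,h \right)} = - \frac{3}{7} + \frac{\left(h a + 64 h\right) + a}{7} = - \frac{3}{7} + \frac{\left(a h + 64 h\right) + a}{7} = - \frac{3}{7} + \frac{\left(64 h + a h\right) + a}{7} = - \frac{3}{7} + \frac{a + 64 h + a h}{7} = - \frac{3}{7} + \left(\frac{a}{7} + \frac{64 h}{7} + \frac{a h}{7}\right) = - \frac{3}{7} + \frac{a}{7} + \frac{64 h}{7} + \frac{a h}{7}$)
$-423972 + E{\left(451,j{\left(-6 \right)} \right)} = -423972 + \left(- \frac{3}{7} + \frac{1}{7} \cdot 451 + \frac{64}{7} \cdot \frac{8}{3} + \frac{1}{7} \cdot 451 \cdot \frac{8}{3}\right) = -423972 + \left(- \frac{3}{7} + \frac{451}{7} + \frac{512}{21} + \frac{3608}{21}\right) = -423972 + \frac{5464}{21} = - \frac{8897948}{21}$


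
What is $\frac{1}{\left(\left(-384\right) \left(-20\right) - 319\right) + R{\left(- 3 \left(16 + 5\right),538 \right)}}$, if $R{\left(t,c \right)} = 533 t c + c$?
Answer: $- \frac{1}{18057603} \approx -5.5378 \cdot 10^{-8}$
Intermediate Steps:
$R{\left(t,c \right)} = c + 533 c t$ ($R{\left(t,c \right)} = 533 c t + c = c + 533 c t$)
$\frac{1}{\left(\left(-384\right) \left(-20\right) - 319\right) + R{\left(- 3 \left(16 + 5\right),538 \right)}} = \frac{1}{\left(\left(-384\right) \left(-20\right) - 319\right) + 538 \left(1 + 533 \left(- 3 \left(16 + 5\right)\right)\right)} = \frac{1}{\left(7680 - 319\right) + 538 \left(1 + 533 \left(\left(-3\right) 21\right)\right)} = \frac{1}{7361 + 538 \left(1 + 533 \left(-63\right)\right)} = \frac{1}{7361 + 538 \left(1 - 33579\right)} = \frac{1}{7361 + 538 \left(-33578\right)} = \frac{1}{7361 - 18064964} = \frac{1}{-18057603} = - \frac{1}{18057603}$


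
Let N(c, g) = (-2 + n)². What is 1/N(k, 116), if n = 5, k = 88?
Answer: ⅑ ≈ 0.11111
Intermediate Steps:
N(c, g) = 9 (N(c, g) = (-2 + 5)² = 3² = 9)
1/N(k, 116) = 1/9 = ⅑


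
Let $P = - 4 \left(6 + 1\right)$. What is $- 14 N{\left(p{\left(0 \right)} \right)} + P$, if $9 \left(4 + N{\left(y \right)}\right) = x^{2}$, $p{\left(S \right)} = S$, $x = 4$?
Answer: $\frac{28}{9} \approx 3.1111$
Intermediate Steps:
$N{\left(y \right)} = - \frac{20}{9}$ ($N{\left(y \right)} = -4 + \frac{4^{2}}{9} = -4 + \frac{1}{9} \cdot 16 = -4 + \frac{16}{9} = - \frac{20}{9}$)
$P = -28$ ($P = \left(-4\right) 7 = -28$)
$- 14 N{\left(p{\left(0 \right)} \right)} + P = \left(-14\right) \left(- \frac{20}{9}\right) - 28 = \frac{280}{9} - 28 = \frac{28}{9}$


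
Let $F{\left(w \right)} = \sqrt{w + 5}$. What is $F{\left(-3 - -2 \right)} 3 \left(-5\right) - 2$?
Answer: $-32$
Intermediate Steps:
$F{\left(w \right)} = \sqrt{5 + w}$
$F{\left(-3 - -2 \right)} 3 \left(-5\right) - 2 = \sqrt{5 - 1} \cdot 3 \left(-5\right) - 2 = \sqrt{5 + \left(-3 + 2\right)} \left(-15\right) - 2 = \sqrt{5 - 1} \left(-15\right) - 2 = \sqrt{4} \left(-15\right) - 2 = 2 \left(-15\right) - 2 = -30 - 2 = -32$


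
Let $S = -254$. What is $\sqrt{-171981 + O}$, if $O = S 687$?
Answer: $7 i \sqrt{7071} \approx 588.63 i$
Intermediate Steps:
$O = -174498$ ($O = \left(-254\right) 687 = -174498$)
$\sqrt{-171981 + O} = \sqrt{-171981 - 174498} = \sqrt{-346479} = 7 i \sqrt{7071}$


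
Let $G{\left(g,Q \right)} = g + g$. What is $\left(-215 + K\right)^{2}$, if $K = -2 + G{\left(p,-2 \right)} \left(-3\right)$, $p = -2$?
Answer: $42025$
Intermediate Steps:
$G{\left(g,Q \right)} = 2 g$
$K = 10$ ($K = -2 + 2 \left(-2\right) \left(-3\right) = -2 - -12 = -2 + 12 = 10$)
$\left(-215 + K\right)^{2} = \left(-215 + 10\right)^{2} = \left(-205\right)^{2} = 42025$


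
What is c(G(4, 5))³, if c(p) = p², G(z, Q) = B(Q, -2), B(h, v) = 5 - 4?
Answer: 1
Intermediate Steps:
B(h, v) = 1
G(z, Q) = 1
c(G(4, 5))³ = (1²)³ = 1³ = 1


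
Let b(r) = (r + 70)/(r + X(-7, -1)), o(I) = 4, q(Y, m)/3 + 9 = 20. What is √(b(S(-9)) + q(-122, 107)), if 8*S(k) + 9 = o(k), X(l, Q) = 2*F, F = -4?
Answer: √13202/23 ≈ 4.9957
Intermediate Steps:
q(Y, m) = 33 (q(Y, m) = -27 + 3*20 = -27 + 60 = 33)
X(l, Q) = -8 (X(l, Q) = 2*(-4) = -8)
S(k) = -5/8 (S(k) = -9/8 + (⅛)*4 = -9/8 + ½ = -5/8)
b(r) = (70 + r)/(-8 + r) (b(r) = (r + 70)/(r - 8) = (70 + r)/(-8 + r))
√(b(S(-9)) + q(-122, 107)) = √((70 - 5/8)/(-8 - 5/8) + 33) = √((555/8)/(-69/8) + 33) = √(-8/69*555/8 + 33) = √(-185/23 + 33) = √(574/23) = √13202/23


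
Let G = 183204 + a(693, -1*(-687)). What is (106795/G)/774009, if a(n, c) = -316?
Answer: 106795/141556957992 ≈ 7.5443e-7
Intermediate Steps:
G = 182888 (G = 183204 - 316 = 182888)
(106795/G)/774009 = (106795/182888)/774009 = (106795*(1/182888))*(1/774009) = (106795/182888)*(1/774009) = 106795/141556957992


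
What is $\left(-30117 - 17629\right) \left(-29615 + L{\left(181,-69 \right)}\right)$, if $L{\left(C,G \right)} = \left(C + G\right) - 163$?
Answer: $1416432836$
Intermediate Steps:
$L{\left(C,G \right)} = -163 + C + G$
$\left(-30117 - 17629\right) \left(-29615 + L{\left(181,-69 \right)}\right) = \left(-30117 - 17629\right) \left(-29615 - 51\right) = - 47746 \left(-29615 - 51\right) = \left(-47746\right) \left(-29666\right) = 1416432836$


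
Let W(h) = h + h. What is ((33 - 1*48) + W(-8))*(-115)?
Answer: 3565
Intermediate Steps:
W(h) = 2*h
((33 - 1*48) + W(-8))*(-115) = ((33 - 1*48) + 2*(-8))*(-115) = ((33 - 48) - 16)*(-115) = (-15 - 16)*(-115) = -31*(-115) = 3565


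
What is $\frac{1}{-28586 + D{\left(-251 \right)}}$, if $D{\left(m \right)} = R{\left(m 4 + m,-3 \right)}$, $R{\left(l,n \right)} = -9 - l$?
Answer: $- \frac{1}{27340} \approx -3.6576 \cdot 10^{-5}$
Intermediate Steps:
$D{\left(m \right)} = -9 - 5 m$ ($D{\left(m \right)} = -9 - \left(m 4 + m\right) = -9 - \left(4 m + m\right) = -9 - 5 m$)
$\frac{1}{-28586 + D{\left(-251 \right)}} = \frac{1}{-28586 - -1246} = \frac{1}{-28586 + \left(-9 + 1255\right)} = \frac{1}{-28586 + 1246} = \frac{1}{-27340} = - \frac{1}{27340}$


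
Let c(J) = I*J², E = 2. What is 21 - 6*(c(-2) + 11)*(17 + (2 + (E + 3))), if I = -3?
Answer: 165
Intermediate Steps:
c(J) = -3*J²
21 - 6*(c(-2) + 11)*(17 + (2 + (E + 3))) = 21 - 6*(-3*(-2)² + 11)*(17 + (2 + (2 + 3))) = 21 - 6*(-3*4 + 11)*(17 + (2 + 5)) = 21 - 6*(-12 + 11)*(17 + 7) = 21 - (-6)*24 = 21 - 6*(-24) = 21 + 144 = 165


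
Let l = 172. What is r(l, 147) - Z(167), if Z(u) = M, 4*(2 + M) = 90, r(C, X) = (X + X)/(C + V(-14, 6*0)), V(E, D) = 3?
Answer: -941/50 ≈ -18.820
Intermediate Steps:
r(C, X) = 2*X/(3 + C) (r(C, X) = (X + X)/(C + 3) = (2*X)/(3 + C) = 2*X/(3 + C))
M = 41/2 (M = -2 + (¼)*90 = -2 + 45/2 = 41/2 ≈ 20.500)
Z(u) = 41/2
r(l, 147) - Z(167) = 2*147/(3 + 172) - 1*41/2 = 2*147/175 - 41/2 = 2*147*(1/175) - 41/2 = 42/25 - 41/2 = -941/50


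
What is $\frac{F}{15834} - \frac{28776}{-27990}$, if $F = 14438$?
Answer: $\frac{23882189}{12310935} \approx 1.9399$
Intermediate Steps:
$\frac{F}{15834} - \frac{28776}{-27990} = \frac{14438}{15834} - \frac{28776}{-27990} = 14438 \cdot \frac{1}{15834} - - \frac{4796}{4665} = \frac{7219}{7917} + \frac{4796}{4665} = \frac{23882189}{12310935}$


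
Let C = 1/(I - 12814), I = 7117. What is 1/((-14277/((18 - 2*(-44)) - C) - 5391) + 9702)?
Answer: 603883/2522003544 ≈ 0.00023945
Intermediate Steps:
C = -1/5697 (C = 1/(7117 - 12814) = 1/(-5697) = -1/5697 ≈ -0.00017553)
1/((-14277/((18 - 2*(-44)) - C) - 5391) + 9702) = 1/((-14277/((18 - 2*(-44)) - 1*(-1/5697)) - 5391) + 9702) = 1/((-14277/((18 + 88) + 1/5697) - 5391) + 9702) = 1/((-14277/(106 + 1/5697) - 5391) + 9702) = 1/((-14277/603883/5697 - 5391) + 9702) = 1/((-14277*5697/603883 - 5391) + 9702) = 1/((-81336069/603883 - 5391) + 9702) = 1/(-3336869322/603883 + 9702) = 1/(2522003544/603883) = 603883/2522003544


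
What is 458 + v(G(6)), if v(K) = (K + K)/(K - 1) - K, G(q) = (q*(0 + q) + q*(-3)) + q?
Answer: 10030/23 ≈ 436.09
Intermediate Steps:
G(q) = q**2 - 2*q (G(q) = (q*q - 3*q) + q = (q**2 - 3*q) + q = q**2 - 2*q)
v(K) = -K + 2*K/(-1 + K) (v(K) = (2*K)/(-1 + K) - K = 2*K/(-1 + K) - K = -K + 2*K/(-1 + K))
458 + v(G(6)) = 458 + (6*(-2 + 6))*(3 - 6*(-2 + 6))/(-1 + 6*(-2 + 6)) = 458 + (6*4)*(3 - 6*4)/(-1 + 6*4) = 458 + 24*(3 - 1*24)/(-1 + 24) = 458 + 24*(3 - 24)/23 = 458 + 24*(1/23)*(-21) = 458 - 504/23 = 10030/23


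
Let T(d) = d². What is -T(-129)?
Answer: -16641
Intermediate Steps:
-T(-129) = -1*(-129)² = -1*16641 = -16641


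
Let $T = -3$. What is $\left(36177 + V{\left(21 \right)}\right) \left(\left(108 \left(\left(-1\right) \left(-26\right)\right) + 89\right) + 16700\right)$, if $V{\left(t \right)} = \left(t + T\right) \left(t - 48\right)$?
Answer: $699436527$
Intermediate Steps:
$V{\left(t \right)} = \left(-48 + t\right) \left(-3 + t\right)$ ($V{\left(t \right)} = \left(t - 3\right) \left(t - 48\right) = \left(-3 + t\right) \left(-48 + t\right) = \left(-48 + t\right) \left(-3 + t\right)$)
$\left(36177 + V{\left(21 \right)}\right) \left(\left(108 \left(\left(-1\right) \left(-26\right)\right) + 89\right) + 16700\right) = \left(36177 + \left(144 + 21^{2} - 1071\right)\right) \left(\left(108 \left(\left(-1\right) \left(-26\right)\right) + 89\right) + 16700\right) = \left(36177 + \left(144 + 441 - 1071\right)\right) \left(\left(108 \cdot 26 + 89\right) + 16700\right) = \left(36177 - 486\right) \left(\left(2808 + 89\right) + 16700\right) = 35691 \left(2897 + 16700\right) = 35691 \cdot 19597 = 699436527$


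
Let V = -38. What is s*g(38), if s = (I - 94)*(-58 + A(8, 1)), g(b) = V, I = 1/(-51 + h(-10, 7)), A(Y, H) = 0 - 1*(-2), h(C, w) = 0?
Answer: -10203760/51 ≈ -2.0007e+5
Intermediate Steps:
A(Y, H) = 2 (A(Y, H) = 0 + 2 = 2)
I = -1/51 (I = 1/(-51 + 0) = 1/(-51) = -1/51 ≈ -0.019608)
g(b) = -38
s = 268520/51 (s = (-1/51 - 94)*(-58 + 2) = -4795/51*(-56) = 268520/51 ≈ 5265.1)
s*g(38) = (268520/51)*(-38) = -10203760/51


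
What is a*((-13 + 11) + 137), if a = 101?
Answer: 13635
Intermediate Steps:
a*((-13 + 11) + 137) = 101*((-13 + 11) + 137) = 101*(-2 + 137) = 101*135 = 13635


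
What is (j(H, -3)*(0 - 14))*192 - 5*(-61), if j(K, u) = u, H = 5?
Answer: 8369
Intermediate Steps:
(j(H, -3)*(0 - 14))*192 - 5*(-61) = -3*(0 - 14)*192 - 5*(-61) = -3*(-14)*192 + 305 = 42*192 + 305 = 8064 + 305 = 8369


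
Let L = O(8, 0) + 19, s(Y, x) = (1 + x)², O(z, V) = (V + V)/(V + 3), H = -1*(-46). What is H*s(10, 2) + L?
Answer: 433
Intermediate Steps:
H = 46
O(z, V) = 2*V/(3 + V) (O(z, V) = (2*V)/(3 + V) = 2*V/(3 + V))
L = 19 (L = 2*0/(3 + 0) + 19 = 2*0/3 + 19 = 2*0*(⅓) + 19 = 0 + 19 = 19)
H*s(10, 2) + L = 46*(1 + 2)² + 19 = 46*3² + 19 = 46*9 + 19 = 414 + 19 = 433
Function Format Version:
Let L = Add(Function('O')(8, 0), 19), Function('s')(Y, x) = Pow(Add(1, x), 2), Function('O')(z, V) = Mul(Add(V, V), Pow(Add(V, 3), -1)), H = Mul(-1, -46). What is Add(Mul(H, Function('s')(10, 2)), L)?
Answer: 433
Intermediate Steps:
H = 46
Function('O')(z, V) = Mul(2, V, Pow(Add(3, V), -1)) (Function('O')(z, V) = Mul(Mul(2, V), Pow(Add(3, V), -1)) = Mul(2, V, Pow(Add(3, V), -1)))
L = 19 (L = Add(Mul(2, 0, Pow(Add(3, 0), -1)), 19) = Add(Mul(2, 0, Pow(3, -1)), 19) = Add(Mul(2, 0, Rational(1, 3)), 19) = Add(0, 19) = 19)
Add(Mul(H, Function('s')(10, 2)), L) = Add(Mul(46, Pow(Add(1, 2), 2)), 19) = Add(Mul(46, Pow(3, 2)), 19) = Add(Mul(46, 9), 19) = Add(414, 19) = 433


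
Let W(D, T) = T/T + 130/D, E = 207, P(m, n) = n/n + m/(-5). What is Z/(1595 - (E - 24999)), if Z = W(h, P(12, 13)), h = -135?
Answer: 1/712449 ≈ 1.4036e-6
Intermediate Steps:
P(m, n) = 1 - m/5 (P(m, n) = 1 + m*(-⅕) = 1 - m/5)
W(D, T) = 1 + 130/D
Z = 1/27 (Z = (130 - 135)/(-135) = -1/135*(-5) = 1/27 ≈ 0.037037)
Z/(1595 - (E - 24999)) = 1/(27*(1595 - (207 - 24999))) = 1/(27*(1595 - 1*(-24792))) = 1/(27*(1595 + 24792)) = (1/27)/26387 = (1/27)*(1/26387) = 1/712449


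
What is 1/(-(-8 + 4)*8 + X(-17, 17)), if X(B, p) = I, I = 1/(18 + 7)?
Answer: 25/801 ≈ 0.031211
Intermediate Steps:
I = 1/25 ≈ 0.040000
X(B, p) = 1/25
1/(-(-8 + 4)*8 + X(-17, 17)) = 1/(-(-8 + 4)*8 + 1/25) = 1/(-(-4)*8 + 1/25) = 1/(-1*(-32) + 1/25) = 1/(32 + 1/25) = 1/(801/25) = 25/801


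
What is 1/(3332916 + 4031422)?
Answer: 1/7364338 ≈ 1.3579e-7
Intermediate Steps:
1/(3332916 + 4031422) = 1/7364338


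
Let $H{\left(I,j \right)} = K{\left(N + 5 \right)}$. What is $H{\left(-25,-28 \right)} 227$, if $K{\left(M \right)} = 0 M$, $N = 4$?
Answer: $0$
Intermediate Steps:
$K{\left(M \right)} = 0$
$H{\left(I,j \right)} = 0$
$H{\left(-25,-28 \right)} 227 = 0 \cdot 227 = 0$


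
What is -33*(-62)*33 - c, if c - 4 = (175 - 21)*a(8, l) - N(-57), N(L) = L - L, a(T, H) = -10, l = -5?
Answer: 69054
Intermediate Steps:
N(L) = 0
c = -1536 (c = 4 + ((175 - 21)*(-10) - 1*0) = 4 + (154*(-10) + 0) = 4 + (-1540 + 0) = 4 - 1540 = -1536)
-33*(-62)*33 - c = -33*(-62)*33 - 1*(-1536) = 2046*33 + 1536 = 67518 + 1536 = 69054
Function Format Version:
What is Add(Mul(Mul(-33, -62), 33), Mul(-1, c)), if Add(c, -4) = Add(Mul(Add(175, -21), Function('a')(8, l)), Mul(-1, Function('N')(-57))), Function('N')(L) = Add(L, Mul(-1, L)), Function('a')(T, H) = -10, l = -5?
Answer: 69054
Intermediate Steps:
Function('N')(L) = 0
c = -1536 (c = Add(4, Add(Mul(Add(175, -21), -10), Mul(-1, 0))) = Add(4, Add(Mul(154, -10), 0)) = Add(4, Add(-1540, 0)) = Add(4, -1540) = -1536)
Add(Mul(Mul(-33, -62), 33), Mul(-1, c)) = Add(Mul(Mul(-33, -62), 33), Mul(-1, -1536)) = Add(Mul(2046, 33), 1536) = Add(67518, 1536) = 69054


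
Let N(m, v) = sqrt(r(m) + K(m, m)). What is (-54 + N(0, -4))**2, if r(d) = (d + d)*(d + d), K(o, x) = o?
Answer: 2916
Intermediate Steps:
r(d) = 4*d**2 (r(d) = (2*d)*(2*d) = 4*d**2)
N(m, v) = sqrt(m + 4*m**2) (N(m, v) = sqrt(4*m**2 + m) = sqrt(m + 4*m**2))
(-54 + N(0, -4))**2 = (-54 + sqrt(0*(1 + 4*0)))**2 = (-54 + sqrt(0*(1 + 0)))**2 = (-54 + sqrt(0*1))**2 = (-54 + sqrt(0))**2 = (-54 + 0)**2 = (-54)**2 = 2916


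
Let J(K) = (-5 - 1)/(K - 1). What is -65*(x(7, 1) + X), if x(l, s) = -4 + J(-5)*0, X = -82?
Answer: 5590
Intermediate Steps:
J(K) = -6/(-1 + K)
x(l, s) = -4 (x(l, s) = -4 - 6/(-1 - 5)*0 = -4 - 6/(-6)*0 = -4 - 6*(-⅙)*0 = -4 + 1*0 = -4 + 0 = -4)
-65*(x(7, 1) + X) = -65*(-4 - 82) = -65*(-86) = 5590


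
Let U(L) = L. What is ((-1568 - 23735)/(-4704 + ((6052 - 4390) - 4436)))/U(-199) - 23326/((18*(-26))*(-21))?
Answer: -4370076457/1828157877 ≈ -2.3904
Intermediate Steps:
((-1568 - 23735)/(-4704 + ((6052 - 4390) - 4436)))/U(-199) - 23326/((18*(-26))*(-21)) = ((-1568 - 23735)/(-4704 + ((6052 - 4390) - 4436)))/(-199) - 23326/((18*(-26))*(-21)) = -25303/(-4704 + (1662 - 4436))*(-1/199) - 23326/((-468*(-21))) = -25303/(-4704 - 2774)*(-1/199) - 23326/9828 = -25303/(-7478)*(-1/199) - 23326*1/9828 = -25303*(-1/7478)*(-1/199) - 11663/4914 = (25303/7478)*(-1/199) - 11663/4914 = -25303/1488122 - 11663/4914 = -4370076457/1828157877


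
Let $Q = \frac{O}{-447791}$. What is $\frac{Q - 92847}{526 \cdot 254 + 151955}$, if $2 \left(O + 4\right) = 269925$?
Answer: $- \frac{83152371871}{255741500338} \approx -0.32514$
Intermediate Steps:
$O = \frac{269917}{2}$ ($O = -4 + \frac{1}{2} \cdot 269925 = -4 + \frac{269925}{2} = \frac{269917}{2} \approx 1.3496 \cdot 10^{5}$)
$Q = - \frac{269917}{895582}$ ($Q = \frac{269917}{2 \left(-447791\right)} = \frac{269917}{2} \left(- \frac{1}{447791}\right) = - \frac{269917}{895582} \approx -0.30139$)
$\frac{Q - 92847}{526 \cdot 254 + 151955} = \frac{- \frac{269917}{895582} - 92847}{526 \cdot 254 + 151955} = - \frac{83152371871}{895582 \left(133604 + 151955\right)} = - \frac{83152371871}{895582 \cdot 285559} = \left(- \frac{83152371871}{895582}\right) \frac{1}{285559} = - \frac{83152371871}{255741500338}$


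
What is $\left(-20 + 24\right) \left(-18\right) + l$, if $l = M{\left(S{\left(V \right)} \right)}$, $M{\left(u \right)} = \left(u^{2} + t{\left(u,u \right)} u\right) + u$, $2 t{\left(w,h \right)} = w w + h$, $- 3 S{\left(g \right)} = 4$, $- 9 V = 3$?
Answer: $- \frac{1940}{27} \approx -71.852$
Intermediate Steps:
$V = - \frac{1}{3}$ ($V = \left(- \frac{1}{9}\right) 3 = - \frac{1}{3} \approx -0.33333$)
$S{\left(g \right)} = - \frac{4}{3}$ ($S{\left(g \right)} = \left(- \frac{1}{3}\right) 4 = - \frac{4}{3}$)
$t{\left(w,h \right)} = \frac{h}{2} + \frac{w^{2}}{2}$ ($t{\left(w,h \right)} = \frac{w w + h}{2} = \frac{w^{2} + h}{2} = \frac{h + w^{2}}{2} = \frac{h}{2} + \frac{w^{2}}{2}$)
$M{\left(u \right)} = u + u^{2} + u \left(\frac{u}{2} + \frac{u^{2}}{2}\right)$ ($M{\left(u \right)} = \left(u^{2} + \left(\frac{u}{2} + \frac{u^{2}}{2}\right) u\right) + u = \left(u^{2} + u \left(\frac{u}{2} + \frac{u^{2}}{2}\right)\right) + u = u + u^{2} + u \left(\frac{u}{2} + \frac{u^{2}}{2}\right)$)
$l = \frac{4}{27}$ ($l = \frac{1}{2} \left(- \frac{4}{3}\right) \left(2 + \left(- \frac{4}{3}\right)^{2} + 3 \left(- \frac{4}{3}\right)\right) = \frac{1}{2} \left(- \frac{4}{3}\right) \left(2 + \frac{16}{9} - 4\right) = \frac{1}{2} \left(- \frac{4}{3}\right) \left(- \frac{2}{9}\right) = \frac{4}{27} \approx 0.14815$)
$\left(-20 + 24\right) \left(-18\right) + l = \left(-20 + 24\right) \left(-18\right) + \frac{4}{27} = 4 \left(-18\right) + \frac{4}{27} = -72 + \frac{4}{27} = - \frac{1940}{27}$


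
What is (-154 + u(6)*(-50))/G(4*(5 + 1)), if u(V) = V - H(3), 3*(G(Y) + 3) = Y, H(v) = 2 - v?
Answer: -504/5 ≈ -100.80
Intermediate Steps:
G(Y) = -3 + Y/3
u(V) = 1 + V (u(V) = V - (2 - 1*3) = V - (2 - 3) = V - 1*(-1) = V + 1 = 1 + V)
(-154 + u(6)*(-50))/G(4*(5 + 1)) = (-154 + (1 + 6)*(-50))/(-3 + (4*(5 + 1))/3) = (-154 + 7*(-50))/(-3 + (4*6)/3) = (-154 - 350)/(-3 + (⅓)*24) = -504/(-3 + 8) = -504/5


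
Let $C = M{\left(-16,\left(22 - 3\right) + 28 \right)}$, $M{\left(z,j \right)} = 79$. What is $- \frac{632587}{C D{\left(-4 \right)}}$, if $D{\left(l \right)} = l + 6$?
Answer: $- \frac{632587}{158} \approx -4003.7$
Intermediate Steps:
$C = 79$
$D{\left(l \right)} = 6 + l$
$- \frac{632587}{C D{\left(-4 \right)}} = - \frac{632587}{79 \left(6 - 4\right)} = - \frac{632587}{79 \cdot 2} = - \frac{632587}{158}$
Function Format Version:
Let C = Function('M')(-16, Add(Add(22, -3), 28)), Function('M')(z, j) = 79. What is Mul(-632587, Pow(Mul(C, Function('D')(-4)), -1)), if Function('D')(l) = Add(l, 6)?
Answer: Rational(-632587, 158) ≈ -4003.7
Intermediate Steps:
C = 79
Function('D')(l) = Add(6, l)
Mul(-632587, Pow(Mul(C, Function('D')(-4)), -1)) = Mul(-632587, Pow(Mul(79, Add(6, -4)), -1)) = Mul(-632587, Pow(Mul(79, 2), -1)) = Mul(-632587, Pow(158, -1)) = Mul(-632587, Rational(1, 158)) = Rational(-632587, 158)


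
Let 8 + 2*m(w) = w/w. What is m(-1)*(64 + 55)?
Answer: -833/2 ≈ -416.50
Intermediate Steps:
m(w) = -7/2 (m(w) = -4 + (w/w)/2 = -4 + (½)*1 = -4 + ½ = -7/2)
m(-1)*(64 + 55) = -7*(64 + 55)/2 = -7/2*119 = -833/2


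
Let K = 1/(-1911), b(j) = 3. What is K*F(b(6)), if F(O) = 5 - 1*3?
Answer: -2/1911 ≈ -0.0010466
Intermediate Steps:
F(O) = 2 (F(O) = 5 - 3 = 2)
K = -1/1911 ≈ -0.00052329
K*F(b(6)) = -1/1911*2 = -2/1911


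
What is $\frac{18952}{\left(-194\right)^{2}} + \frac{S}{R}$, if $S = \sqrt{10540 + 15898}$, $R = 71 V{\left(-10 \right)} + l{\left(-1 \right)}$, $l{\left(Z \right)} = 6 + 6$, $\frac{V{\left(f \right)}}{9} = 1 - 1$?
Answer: $\frac{4738}{9409} + \frac{\sqrt{26438}}{12} \approx 14.053$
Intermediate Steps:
$V{\left(f \right)} = 0$ ($V{\left(f \right)} = 9 \left(1 - 1\right) = 9 \cdot 0 = 0$)
$l{\left(Z \right)} = 12$
$R = 12$ ($R = 71 \cdot 0 + 12 = 0 + 12 = 12$)
$S = \sqrt{26438} \approx 162.6$
$\frac{18952}{\left(-194\right)^{2}} + \frac{S}{R} = \frac{18952}{\left(-194\right)^{2}} + \frac{\sqrt{26438}}{12} = \frac{18952}{37636} + \sqrt{26438} \cdot \frac{1}{12} = 18952 \cdot \frac{1}{37636} + \frac{\sqrt{26438}}{12} = \frac{4738}{9409} + \frac{\sqrt{26438}}{12}$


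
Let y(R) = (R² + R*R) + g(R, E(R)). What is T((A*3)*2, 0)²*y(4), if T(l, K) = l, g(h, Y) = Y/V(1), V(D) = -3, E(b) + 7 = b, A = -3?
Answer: 10692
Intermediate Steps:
E(b) = -7 + b
g(h, Y) = -Y/3 (g(h, Y) = Y/(-3) = Y*(-⅓) = -Y/3)
y(R) = 7/3 + 2*R² - R/3 (y(R) = (R² + R*R) - (-7 + R)/3 = (R² + R²) + (7/3 - R/3) = 2*R² + (7/3 - R/3) = 7/3 + 2*R² - R/3)
T((A*3)*2, 0)²*y(4) = (-3*3*2)²*(7/3 + 2*4² - ⅓*4) = (-9*2)²*(7/3 + 2*16 - 4/3) = (-18)²*(7/3 + 32 - 4/3) = 324*33 = 10692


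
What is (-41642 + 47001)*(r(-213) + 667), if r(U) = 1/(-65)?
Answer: 232334086/65 ≈ 3.5744e+6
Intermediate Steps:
r(U) = -1/65
(-41642 + 47001)*(r(-213) + 667) = (-41642 + 47001)*(-1/65 + 667) = 5359*(43354/65) = 232334086/65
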